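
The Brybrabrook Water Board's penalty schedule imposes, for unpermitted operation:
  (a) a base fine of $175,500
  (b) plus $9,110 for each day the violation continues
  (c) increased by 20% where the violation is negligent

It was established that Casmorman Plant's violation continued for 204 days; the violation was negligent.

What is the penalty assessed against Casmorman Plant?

Per-day component: 204 × $9,110 = $1,858,440
Base plus per-day: $175,500 + $1,858,440 = $2,033,940
Enhancement: 20% of $2,033,940 = $406,788
Enhanced fine: $2,033,940 + $406,788 = $2,440,728

$2,440,728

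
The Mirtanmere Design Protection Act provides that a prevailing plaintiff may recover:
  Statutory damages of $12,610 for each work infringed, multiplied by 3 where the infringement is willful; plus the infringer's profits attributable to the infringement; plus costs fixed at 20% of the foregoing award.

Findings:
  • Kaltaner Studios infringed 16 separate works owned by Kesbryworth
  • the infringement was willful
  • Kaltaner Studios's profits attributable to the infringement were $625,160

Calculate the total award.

Statutory damages: 16 × $12,610 = $201,760
Trebled: 3 × $201,760 = $605,280
Combined award: $605,280 + $625,160 = $1,230,440
Costs: 20% of $1,230,440 = $246,088
Award plus costs: $1,230,440 + $246,088 = $1,476,528

$1,476,528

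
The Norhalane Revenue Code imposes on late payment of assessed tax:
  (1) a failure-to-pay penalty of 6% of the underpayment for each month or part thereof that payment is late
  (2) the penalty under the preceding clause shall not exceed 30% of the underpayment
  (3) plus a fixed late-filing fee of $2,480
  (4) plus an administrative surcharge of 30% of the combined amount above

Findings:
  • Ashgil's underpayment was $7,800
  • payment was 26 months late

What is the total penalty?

$6,266

Accrued rate: 6% × 26 = 156%, capped at 30% → 30%
Failure-to-pay penalty: 30% of $7,800 = $2,340
Penalty before surcharge: $2,340 + $2,480 = $4,820
Administrative surcharge: 30% of $4,820 = $1,446
Total penalty: $4,820 + $1,446 = $6,266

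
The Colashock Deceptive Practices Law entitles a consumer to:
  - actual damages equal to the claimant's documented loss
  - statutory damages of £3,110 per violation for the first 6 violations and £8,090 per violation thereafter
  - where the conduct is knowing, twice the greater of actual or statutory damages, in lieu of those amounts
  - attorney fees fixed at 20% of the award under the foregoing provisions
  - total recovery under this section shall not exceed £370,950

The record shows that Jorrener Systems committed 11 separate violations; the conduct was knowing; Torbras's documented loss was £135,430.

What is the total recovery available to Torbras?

£325,032

First 6 violations: 6 × £3,110 = £18,660
Remaining violations: (11 − 6) × £8,090 = £40,450
Statutory damages: £18,660 + £40,450 = £59,110
Greater of actual damages (£135,430) or statutory damages (£59,110): £135,430
Doubled: 2 × £135,430 = £270,860
Attorney fees: 20% of £270,860 = £54,172
Total before cap: £270,860 + £54,172 = £325,032
Cap at £370,950: £325,032 is within the cap, no reduction.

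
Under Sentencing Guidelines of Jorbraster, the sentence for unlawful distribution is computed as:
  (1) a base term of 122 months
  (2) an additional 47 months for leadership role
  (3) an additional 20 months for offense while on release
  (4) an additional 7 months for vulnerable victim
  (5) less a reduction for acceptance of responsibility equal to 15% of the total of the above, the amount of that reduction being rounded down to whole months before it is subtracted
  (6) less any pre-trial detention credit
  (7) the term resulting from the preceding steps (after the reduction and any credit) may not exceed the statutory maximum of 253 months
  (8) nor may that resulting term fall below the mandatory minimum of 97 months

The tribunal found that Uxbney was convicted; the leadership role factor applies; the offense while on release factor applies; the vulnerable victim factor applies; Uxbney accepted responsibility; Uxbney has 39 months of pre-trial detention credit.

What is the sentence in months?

128 months

Leadership role enhancement: +47 months
Offense while on release enhancement: +20 months
Vulnerable victim enhancement: +7 months
Adjusted term: 122 months + 47 months + 20 months + 7 months = 196 months
Acceptance of responsibility reduction: 15% of 196 months = 29 months (rounded down)
After reduction: 196 − 29 = 167 months
Less pre-trial detention credit: 167 months − 39 months = 128 months
Cap at 253 months: 128 months is within the cap, no reduction.
Minimum 97 months: 128 months meets the minimum, no increase.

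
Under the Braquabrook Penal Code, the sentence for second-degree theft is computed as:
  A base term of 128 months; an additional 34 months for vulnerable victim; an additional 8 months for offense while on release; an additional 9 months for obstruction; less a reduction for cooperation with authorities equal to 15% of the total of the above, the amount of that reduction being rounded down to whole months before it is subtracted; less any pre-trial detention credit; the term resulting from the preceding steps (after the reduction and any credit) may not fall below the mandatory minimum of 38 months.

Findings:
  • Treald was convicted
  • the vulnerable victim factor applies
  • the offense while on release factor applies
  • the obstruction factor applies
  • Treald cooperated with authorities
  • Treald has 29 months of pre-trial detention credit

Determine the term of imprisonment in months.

Vulnerable victim enhancement: +34 months
Offense while on release enhancement: +8 months
Obstruction enhancement: +9 months
Adjusted term: 128 months + 34 months + 8 months + 9 months = 179 months
Cooperation with authorities reduction: 15% of 179 months = 26 months (rounded down)
After reduction: 179 − 26 = 153 months
Less pre-trial detention credit: 153 months − 29 months = 124 months
Minimum 38 months: 124 months meets the minimum, no increase.

124 months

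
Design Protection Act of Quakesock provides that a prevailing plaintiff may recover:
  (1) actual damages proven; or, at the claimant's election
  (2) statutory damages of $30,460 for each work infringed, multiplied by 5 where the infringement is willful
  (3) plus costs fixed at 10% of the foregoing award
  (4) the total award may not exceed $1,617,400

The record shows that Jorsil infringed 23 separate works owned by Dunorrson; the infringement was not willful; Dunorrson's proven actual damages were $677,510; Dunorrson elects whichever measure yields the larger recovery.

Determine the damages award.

Statutory damages: 23 × $30,460 = $700,580
Infringement not willful: no ×5 enhancement.
Greater of actual damages ($677,510) or statutory damages ($700,580): $700,580
Costs: 10% of $700,580 = $70,058
Award plus costs: $700,580 + $70,058 = $770,638
Cap at $1,617,400: $770,638 is within the cap, no reduction.

$770,638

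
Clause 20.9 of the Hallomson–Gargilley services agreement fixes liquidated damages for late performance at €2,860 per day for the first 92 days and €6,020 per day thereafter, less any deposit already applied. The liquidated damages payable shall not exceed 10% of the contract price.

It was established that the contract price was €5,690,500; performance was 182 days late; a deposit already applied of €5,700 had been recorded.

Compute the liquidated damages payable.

€569,050

First 92 days: 92 × €2,860 = €263,120
Remaining days: (182 − 92) × €6,020 = €541,800
Accrued per-day damages: €263,120 + €541,800 = €804,920
Less deposit already applied: €804,920 − €5,700 = €799,220
Cap: 10% of €5,690,500 = €569,050
Cap at €569,050: €799,220 exceeds the cap → €569,050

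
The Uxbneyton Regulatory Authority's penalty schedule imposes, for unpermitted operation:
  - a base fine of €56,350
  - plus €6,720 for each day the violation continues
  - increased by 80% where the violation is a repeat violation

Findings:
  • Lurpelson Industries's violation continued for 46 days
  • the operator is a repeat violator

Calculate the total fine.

Per-day component: 46 × €6,720 = €309,120
Base plus per-day: €56,350 + €309,120 = €365,470
Enhancement: 80% of €365,470 = €292,376
Enhanced fine: €365,470 + €292,376 = €657,846

€657,846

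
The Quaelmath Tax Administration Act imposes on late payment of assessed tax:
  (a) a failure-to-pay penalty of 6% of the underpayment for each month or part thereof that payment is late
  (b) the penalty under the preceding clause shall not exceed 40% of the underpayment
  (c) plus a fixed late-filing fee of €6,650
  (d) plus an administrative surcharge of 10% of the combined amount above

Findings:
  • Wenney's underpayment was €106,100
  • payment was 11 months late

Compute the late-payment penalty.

€53,999

Accrued rate: 6% × 11 = 66%, capped at 40% → 40%
Failure-to-pay penalty: 40% of €106,100 = €42,440
Penalty before surcharge: €42,440 + €6,650 = €49,090
Administrative surcharge: 10% of €49,090 = €4,909
Total penalty: €49,090 + €4,909 = €53,999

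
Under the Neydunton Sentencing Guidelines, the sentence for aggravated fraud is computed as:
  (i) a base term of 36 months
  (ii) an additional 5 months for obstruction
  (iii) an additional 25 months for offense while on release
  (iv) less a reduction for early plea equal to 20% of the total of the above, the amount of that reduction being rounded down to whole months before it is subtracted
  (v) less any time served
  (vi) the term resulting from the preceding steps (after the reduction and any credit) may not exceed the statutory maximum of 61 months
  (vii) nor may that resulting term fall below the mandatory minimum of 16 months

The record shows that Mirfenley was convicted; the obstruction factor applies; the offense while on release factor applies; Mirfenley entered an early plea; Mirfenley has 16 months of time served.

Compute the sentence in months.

Sentence: 37 months

Obstruction enhancement: +5 months
Offense while on release enhancement: +25 months
Adjusted term: 36 months + 5 months + 25 months = 66 months
Early plea reduction: 20% of 66 months = 13 months (rounded down)
After reduction: 66 − 13 = 53 months
Less time served: 53 months − 16 months = 37 months
Cap at 61 months: 37 months is within the cap, no reduction.
Minimum 16 months: 37 months meets the minimum, no increase.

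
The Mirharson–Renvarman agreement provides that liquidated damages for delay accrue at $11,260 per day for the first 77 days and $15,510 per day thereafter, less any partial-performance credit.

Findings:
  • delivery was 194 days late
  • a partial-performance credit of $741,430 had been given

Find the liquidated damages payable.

First 77 days: 77 × $11,260 = $867,020
Remaining days: (194 − 77) × $15,510 = $1,814,670
Accrued per-day damages: $867,020 + $1,814,670 = $2,681,690
Less partial-performance credit: $2,681,690 − $741,430 = $1,940,260

$1,940,260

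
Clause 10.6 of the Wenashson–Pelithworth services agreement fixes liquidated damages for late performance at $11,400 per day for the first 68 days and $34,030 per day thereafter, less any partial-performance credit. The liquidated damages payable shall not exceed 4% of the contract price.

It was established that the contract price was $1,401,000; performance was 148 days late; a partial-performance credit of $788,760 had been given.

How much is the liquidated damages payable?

First 68 days: 68 × $11,400 = $775,200
Remaining days: (148 − 68) × $34,030 = $2,722,400
Accrued per-day damages: $775,200 + $2,722,400 = $3,497,600
Less partial-performance credit: $3,497,600 − $788,760 = $2,708,840
Cap: 4% of $1,401,000 = $56,040
Cap at $56,040: $2,708,840 exceeds the cap → $56,040

Liquidated damages: $56,040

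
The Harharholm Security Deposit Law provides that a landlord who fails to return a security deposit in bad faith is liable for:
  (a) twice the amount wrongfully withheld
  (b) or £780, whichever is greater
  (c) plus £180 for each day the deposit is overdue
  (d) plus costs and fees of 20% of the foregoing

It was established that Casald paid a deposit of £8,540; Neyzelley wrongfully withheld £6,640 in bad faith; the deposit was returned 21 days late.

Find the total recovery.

£20,472

Doubled: 2 × £6,640 = £13,280
Minimum £780: £13,280 meets the minimum, no increase.
Late-return penalty: 21 × £180 = £3,780
Damages plus late penalty: £13,280 + £3,780 = £17,060
Costs and fees: 20% of £17,060 = £3,412
Total recovery: £17,060 + £3,412 = £20,472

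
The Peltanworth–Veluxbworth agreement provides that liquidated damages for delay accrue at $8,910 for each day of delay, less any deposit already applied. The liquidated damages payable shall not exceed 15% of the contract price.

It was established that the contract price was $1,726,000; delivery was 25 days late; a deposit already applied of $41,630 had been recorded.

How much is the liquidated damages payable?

Per-day damages: 25 × $8,910 = $222,750
Less deposit already applied: $222,750 − $41,630 = $181,120
Cap: 15% of $1,726,000 = $258,900
Cap at $258,900: $181,120 is within the cap, no reduction.

$181,120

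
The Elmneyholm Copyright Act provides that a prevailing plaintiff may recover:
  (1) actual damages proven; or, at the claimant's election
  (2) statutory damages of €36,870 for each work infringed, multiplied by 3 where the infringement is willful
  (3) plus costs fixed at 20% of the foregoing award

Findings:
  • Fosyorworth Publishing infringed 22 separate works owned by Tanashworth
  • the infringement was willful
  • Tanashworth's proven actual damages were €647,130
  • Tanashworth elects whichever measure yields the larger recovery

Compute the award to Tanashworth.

€2,920,104

Statutory damages: 22 × €36,870 = €811,140
Trebled: 3 × €811,140 = €2,433,420
Greater of actual damages (€647,130) or enhanced statutory damages (€2,433,420): €2,433,420
Costs: 20% of €2,433,420 = €486,684
Award plus costs: €2,433,420 + €486,684 = €2,920,104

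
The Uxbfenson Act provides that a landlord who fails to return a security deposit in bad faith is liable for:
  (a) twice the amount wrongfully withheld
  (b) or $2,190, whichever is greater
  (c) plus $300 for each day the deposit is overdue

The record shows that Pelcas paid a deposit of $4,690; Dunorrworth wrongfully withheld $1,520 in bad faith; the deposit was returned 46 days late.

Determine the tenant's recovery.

Doubled: 2 × $1,520 = $3,040
Minimum $2,190: $3,040 meets the minimum, no increase.
Late-return penalty: 46 × $300 = $13,800
Damages plus late penalty: $3,040 + $13,800 = $16,840

$16,840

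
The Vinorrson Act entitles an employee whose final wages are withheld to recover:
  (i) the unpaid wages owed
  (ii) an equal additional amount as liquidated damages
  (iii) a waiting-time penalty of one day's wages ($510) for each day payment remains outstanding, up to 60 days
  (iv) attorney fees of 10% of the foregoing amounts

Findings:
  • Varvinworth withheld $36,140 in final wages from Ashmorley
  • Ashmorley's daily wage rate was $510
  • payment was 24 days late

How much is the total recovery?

$92,972

Liquidated damages (equal amount): $36,140
Penalty days: min(24, 60) = 24
Waiting-time penalty: 24 × $510 = $12,240
Subtotal: $36,140 + $36,140 + $12,240 = $84,520
Attorney fees: 10% of $84,520 = $8,452
Total award: $84,520 + $8,452 = $92,972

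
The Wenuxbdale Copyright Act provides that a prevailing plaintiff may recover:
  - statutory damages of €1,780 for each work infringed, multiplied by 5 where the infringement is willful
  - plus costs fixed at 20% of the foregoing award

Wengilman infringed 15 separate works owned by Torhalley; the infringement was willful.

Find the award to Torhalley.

Statutory damages: 15 × €1,780 = €26,700
Multiplied by 5: 5 × €26,700 = €133,500
Costs: 20% of €133,500 = €26,700
Award plus costs: €133,500 + €26,700 = €160,200

€160,200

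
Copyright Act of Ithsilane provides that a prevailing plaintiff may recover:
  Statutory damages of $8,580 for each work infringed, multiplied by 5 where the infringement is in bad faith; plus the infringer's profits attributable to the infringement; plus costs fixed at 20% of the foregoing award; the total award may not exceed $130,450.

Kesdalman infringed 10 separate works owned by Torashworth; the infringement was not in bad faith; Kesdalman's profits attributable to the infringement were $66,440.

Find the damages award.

Statutory damages: 10 × $8,580 = $85,800
Infringement not in bad faith: no ×5 enhancement.
Combined award: $85,800 + $66,440 = $152,240
Costs: 20% of $152,240 = $30,448
Award plus costs: $152,240 + $30,448 = $182,688
Cap at $130,450: $182,688 exceeds the cap → $130,450

$130,450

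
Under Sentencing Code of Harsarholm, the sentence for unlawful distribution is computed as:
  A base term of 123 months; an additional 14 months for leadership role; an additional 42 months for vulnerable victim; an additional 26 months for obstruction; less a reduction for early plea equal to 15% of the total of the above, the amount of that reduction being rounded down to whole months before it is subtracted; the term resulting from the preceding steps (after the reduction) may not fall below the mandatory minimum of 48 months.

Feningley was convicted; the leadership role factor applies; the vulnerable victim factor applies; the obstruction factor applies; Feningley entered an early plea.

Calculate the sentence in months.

175 months

Leadership role enhancement: +14 months
Vulnerable victim enhancement: +42 months
Obstruction enhancement: +26 months
Adjusted term: 123 months + 14 months + 42 months + 26 months = 205 months
Early plea reduction: 15% of 205 months = 30 months (rounded down)
After reduction: 205 − 30 = 175 months
Minimum 48 months: 175 months meets the minimum, no increase.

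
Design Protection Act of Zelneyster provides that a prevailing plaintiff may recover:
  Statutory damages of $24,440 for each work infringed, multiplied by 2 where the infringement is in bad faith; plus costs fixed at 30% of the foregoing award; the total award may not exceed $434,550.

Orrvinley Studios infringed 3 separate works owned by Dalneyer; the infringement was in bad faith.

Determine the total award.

Statutory damages: 3 × $24,440 = $73,320
Doubled: 2 × $73,320 = $146,640
Costs: 30% of $146,640 = $43,992
Award plus costs: $146,640 + $43,992 = $190,632
Cap at $434,550: $190,632 is within the cap, no reduction.

$190,632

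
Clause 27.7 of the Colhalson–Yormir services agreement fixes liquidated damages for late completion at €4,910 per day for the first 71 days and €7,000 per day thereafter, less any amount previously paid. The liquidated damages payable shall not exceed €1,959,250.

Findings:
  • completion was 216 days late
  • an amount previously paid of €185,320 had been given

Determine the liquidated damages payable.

€1,178,290

First 71 days: 71 × €4,910 = €348,610
Remaining days: (216 − 71) × €7,000 = €1,015,000
Accrued per-day damages: €348,610 + €1,015,000 = €1,363,610
Less amount previously paid: €1,363,610 − €185,320 = €1,178,290
Cap at €1,959,250: €1,178,290 is within the cap, no reduction.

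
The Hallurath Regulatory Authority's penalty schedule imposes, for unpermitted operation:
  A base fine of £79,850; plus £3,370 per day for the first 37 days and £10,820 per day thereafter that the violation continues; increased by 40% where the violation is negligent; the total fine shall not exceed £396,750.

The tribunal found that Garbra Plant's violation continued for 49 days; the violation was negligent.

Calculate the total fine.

First 37 days: 37 × £3,370 = £124,690
Remaining days: (49 − 37) × £10,820 = £129,840
Per-day component: £124,690 + £129,840 = £254,530
Base plus per-day: £79,850 + £254,530 = £334,380
Enhancement: 40% of £334,380 = £133,752
Enhanced fine: £334,380 + £133,752 = £468,132
Cap at £396,750: £468,132 exceeds the cap → £396,750

£396,750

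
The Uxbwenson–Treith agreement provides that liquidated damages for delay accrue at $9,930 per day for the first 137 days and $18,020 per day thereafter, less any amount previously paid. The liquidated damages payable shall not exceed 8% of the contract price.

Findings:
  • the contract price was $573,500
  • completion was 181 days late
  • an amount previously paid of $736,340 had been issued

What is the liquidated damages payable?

$45,880

First 137 days: 137 × $9,930 = $1,360,410
Remaining days: (181 − 137) × $18,020 = $792,880
Accrued per-day damages: $1,360,410 + $792,880 = $2,153,290
Less amount previously paid: $2,153,290 − $736,340 = $1,416,950
Cap: 8% of $573,500 = $45,880
Cap at $45,880: $1,416,950 exceeds the cap → $45,880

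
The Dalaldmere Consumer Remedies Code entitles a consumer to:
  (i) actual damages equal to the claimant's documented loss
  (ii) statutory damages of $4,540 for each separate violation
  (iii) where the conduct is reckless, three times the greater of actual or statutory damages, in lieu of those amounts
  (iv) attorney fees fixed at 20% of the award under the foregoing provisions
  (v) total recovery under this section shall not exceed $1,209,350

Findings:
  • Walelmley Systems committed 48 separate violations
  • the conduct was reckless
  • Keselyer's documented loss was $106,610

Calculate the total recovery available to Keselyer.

Statutory damages: 48 × $4,540 = $217,920
Greater of actual damages ($106,610) or statutory damages ($217,920): $217,920
Trebled: 3 × $217,920 = $653,760
Attorney fees: 20% of $653,760 = $130,752
Total before cap: $653,760 + $130,752 = $784,512
Cap at $1,209,350: $784,512 is within the cap, no reduction.

$784,512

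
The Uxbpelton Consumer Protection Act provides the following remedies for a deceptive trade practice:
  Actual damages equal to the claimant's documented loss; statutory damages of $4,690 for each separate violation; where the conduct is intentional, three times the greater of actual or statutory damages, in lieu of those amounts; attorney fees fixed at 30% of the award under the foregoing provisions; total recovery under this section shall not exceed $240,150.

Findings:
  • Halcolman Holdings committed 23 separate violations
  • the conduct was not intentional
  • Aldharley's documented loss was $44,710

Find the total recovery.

$198,354

Statutory damages: 23 × $4,690 = $107,870
Conduct not intentional: the in-lieu enhancement does not apply.
Actual plus statutory damages: $44,710 + $107,870 = $152,580
Attorney fees: 30% of $152,580 = $45,774
Total before cap: $152,580 + $45,774 = $198,354
Cap at $240,150: $198,354 is within the cap, no reduction.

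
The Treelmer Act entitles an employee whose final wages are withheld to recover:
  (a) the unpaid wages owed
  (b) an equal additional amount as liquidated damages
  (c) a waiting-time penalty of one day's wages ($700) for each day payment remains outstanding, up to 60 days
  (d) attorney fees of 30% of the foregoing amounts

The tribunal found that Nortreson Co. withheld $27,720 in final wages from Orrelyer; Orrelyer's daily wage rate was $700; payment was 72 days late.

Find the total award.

Liquidated damages (equal amount): $27,720
Penalty days: min(72, 60) = 60
Waiting-time penalty: 60 × $700 = $42,000
Subtotal: $27,720 + $27,720 + $42,000 = $97,440
Attorney fees: 30% of $97,440 = $29,232
Total award: $97,440 + $29,232 = $126,672

Total award: $126,672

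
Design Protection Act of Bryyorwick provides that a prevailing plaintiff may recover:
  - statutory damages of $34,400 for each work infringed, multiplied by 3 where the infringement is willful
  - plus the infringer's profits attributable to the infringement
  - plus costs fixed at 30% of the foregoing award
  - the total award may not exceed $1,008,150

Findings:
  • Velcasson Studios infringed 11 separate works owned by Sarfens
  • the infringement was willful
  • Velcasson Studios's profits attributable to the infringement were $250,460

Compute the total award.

Statutory damages: 11 × $34,400 = $378,400
Trebled: 3 × $378,400 = $1,135,200
Combined award: $1,135,200 + $250,460 = $1,385,660
Costs: 30% of $1,385,660 = $415,698
Award plus costs: $1,385,660 + $415,698 = $1,801,358
Cap at $1,008,150: $1,801,358 exceeds the cap → $1,008,150

Award: $1,008,150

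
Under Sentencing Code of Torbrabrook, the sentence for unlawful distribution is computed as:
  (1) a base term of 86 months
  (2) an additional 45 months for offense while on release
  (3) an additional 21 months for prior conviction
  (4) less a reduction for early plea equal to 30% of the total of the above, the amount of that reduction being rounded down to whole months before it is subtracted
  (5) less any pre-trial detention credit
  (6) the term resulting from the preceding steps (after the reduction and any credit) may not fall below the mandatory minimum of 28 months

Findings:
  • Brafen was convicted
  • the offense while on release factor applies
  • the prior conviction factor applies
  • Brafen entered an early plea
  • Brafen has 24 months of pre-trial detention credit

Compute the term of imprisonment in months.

Offense while on release enhancement: +45 months
Prior conviction enhancement: +21 months
Adjusted term: 86 months + 45 months + 21 months = 152 months
Early plea reduction: 30% of 152 months = 45 months (rounded down)
After reduction: 152 − 45 = 107 months
Less pre-trial detention credit: 107 months − 24 months = 83 months
Minimum 28 months: 83 months meets the minimum, no increase.

83 months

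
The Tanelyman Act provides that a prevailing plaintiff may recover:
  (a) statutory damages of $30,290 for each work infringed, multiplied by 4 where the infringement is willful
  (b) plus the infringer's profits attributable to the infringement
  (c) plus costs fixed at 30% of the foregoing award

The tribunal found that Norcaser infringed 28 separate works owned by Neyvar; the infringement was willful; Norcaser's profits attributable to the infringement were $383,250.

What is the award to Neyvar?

$4,908,449

Statutory damages: 28 × $30,290 = $848,120
Multiplied by 4: 4 × $848,120 = $3,392,480
Combined award: $3,392,480 + $383,250 = $3,775,730
Costs: 30% of $3,775,730 = $1,132,719
Award plus costs: $3,775,730 + $1,132,719 = $4,908,449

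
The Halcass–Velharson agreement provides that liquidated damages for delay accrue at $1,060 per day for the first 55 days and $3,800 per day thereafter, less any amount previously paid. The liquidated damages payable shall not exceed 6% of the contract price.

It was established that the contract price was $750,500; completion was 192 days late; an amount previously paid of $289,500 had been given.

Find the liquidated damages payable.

First 55 days: 55 × $1,060 = $58,300
Remaining days: (192 − 55) × $3,800 = $520,600
Accrued per-day damages: $58,300 + $520,600 = $578,900
Less amount previously paid: $578,900 − $289,500 = $289,400
Cap: 6% of $750,500 = $45,030
Cap at $45,030: $289,400 exceeds the cap → $45,030

$45,030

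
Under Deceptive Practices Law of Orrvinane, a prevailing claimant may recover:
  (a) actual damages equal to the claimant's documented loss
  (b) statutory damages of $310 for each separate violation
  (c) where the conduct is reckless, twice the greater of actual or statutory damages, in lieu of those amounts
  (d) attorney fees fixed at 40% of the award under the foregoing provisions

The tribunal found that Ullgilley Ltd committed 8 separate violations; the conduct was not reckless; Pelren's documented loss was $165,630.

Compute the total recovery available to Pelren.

$235,354

Statutory damages: 8 × $310 = $2,480
Conduct not reckless: the in-lieu enhancement does not apply.
Actual plus statutory damages: $165,630 + $2,480 = $168,110
Attorney fees: 40% of $168,110 = $67,244
Total recovery: $168,110 + $67,244 = $235,354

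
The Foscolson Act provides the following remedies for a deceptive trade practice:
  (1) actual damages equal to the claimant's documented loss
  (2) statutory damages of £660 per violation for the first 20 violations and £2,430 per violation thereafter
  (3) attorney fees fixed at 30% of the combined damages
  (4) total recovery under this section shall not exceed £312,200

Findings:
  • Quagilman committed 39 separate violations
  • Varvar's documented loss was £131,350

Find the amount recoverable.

Total recovery: £247,936

First 20 violations: 20 × £660 = £13,200
Remaining violations: (39 − 20) × £2,430 = £46,170
Statutory damages: £13,200 + £46,170 = £59,370
Combined damages: £131,350 + £59,370 = £190,720
Attorney fees: 30% of £190,720 = £57,216
Total before cap: £190,720 + £57,216 = £247,936
Cap at £312,200: £247,936 is within the cap, no reduction.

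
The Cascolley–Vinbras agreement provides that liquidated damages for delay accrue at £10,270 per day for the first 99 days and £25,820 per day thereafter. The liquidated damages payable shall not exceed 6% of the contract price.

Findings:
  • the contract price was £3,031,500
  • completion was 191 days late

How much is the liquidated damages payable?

First 99 days: 99 × £10,270 = £1,016,730
Remaining days: (191 − 99) × £25,820 = £2,375,440
Accrued per-day damages: £1,016,730 + £2,375,440 = £3,392,170
Cap: 6% of £3,031,500 = £181,890
Cap at £181,890: £3,392,170 exceeds the cap → £181,890

£181,890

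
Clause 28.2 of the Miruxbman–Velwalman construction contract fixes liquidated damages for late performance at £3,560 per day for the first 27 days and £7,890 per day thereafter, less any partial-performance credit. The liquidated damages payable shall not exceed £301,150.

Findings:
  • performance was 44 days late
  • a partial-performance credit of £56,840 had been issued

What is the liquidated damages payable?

First 27 days: 27 × £3,560 = £96,120
Remaining days: (44 − 27) × £7,890 = £134,130
Accrued per-day damages: £96,120 + £134,130 = £230,250
Less partial-performance credit: £230,250 − £56,840 = £173,410
Cap at £301,150: £173,410 is within the cap, no reduction.

£173,410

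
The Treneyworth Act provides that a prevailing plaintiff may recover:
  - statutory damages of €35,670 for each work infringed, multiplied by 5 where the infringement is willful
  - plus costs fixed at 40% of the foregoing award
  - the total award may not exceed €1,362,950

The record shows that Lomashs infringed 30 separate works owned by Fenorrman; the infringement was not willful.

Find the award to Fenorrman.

€1,362,950

Statutory damages: 30 × €35,670 = €1,070,100
Infringement not willful: no ×5 enhancement.
Costs: 40% of €1,070,100 = €428,040
Award plus costs: €1,070,100 + €428,040 = €1,498,140
Cap at €1,362,950: €1,498,140 exceeds the cap → €1,362,950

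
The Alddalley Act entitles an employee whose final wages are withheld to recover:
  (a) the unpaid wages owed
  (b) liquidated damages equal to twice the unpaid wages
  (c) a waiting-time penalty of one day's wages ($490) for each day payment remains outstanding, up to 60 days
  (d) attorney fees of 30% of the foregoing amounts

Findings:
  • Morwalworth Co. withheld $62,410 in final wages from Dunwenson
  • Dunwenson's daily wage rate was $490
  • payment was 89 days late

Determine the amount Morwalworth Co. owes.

$281,619

Doubled: 2 × $62,410 = $124,820
Penalty days: min(89, 60) = 60
Waiting-time penalty: 60 × $490 = $29,400
Subtotal: $62,410 + $124,820 + $29,400 = $216,630
Attorney fees: 30% of $216,630 = $64,989
Total award: $216,630 + $64,989 = $281,619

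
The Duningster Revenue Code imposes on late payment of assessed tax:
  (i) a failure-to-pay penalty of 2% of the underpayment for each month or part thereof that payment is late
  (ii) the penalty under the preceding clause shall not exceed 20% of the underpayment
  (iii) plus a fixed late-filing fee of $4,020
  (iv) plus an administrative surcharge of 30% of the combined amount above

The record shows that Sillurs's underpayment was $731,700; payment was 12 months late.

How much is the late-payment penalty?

Accrued rate: 2% × 12 = 24%, capped at 20% → 20%
Failure-to-pay penalty: 20% of $731,700 = $146,340
Penalty before surcharge: $146,340 + $4,020 = $150,360
Administrative surcharge: 30% of $150,360 = $45,108
Total penalty: $150,360 + $45,108 = $195,468

Penalty: $195,468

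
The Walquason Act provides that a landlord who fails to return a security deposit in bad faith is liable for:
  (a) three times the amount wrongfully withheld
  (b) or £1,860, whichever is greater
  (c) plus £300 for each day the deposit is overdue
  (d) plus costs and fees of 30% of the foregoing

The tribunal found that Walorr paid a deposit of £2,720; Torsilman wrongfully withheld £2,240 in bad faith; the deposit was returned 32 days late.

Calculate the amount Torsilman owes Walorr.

Trebled: 3 × £2,240 = £6,720
Minimum £1,860: £6,720 meets the minimum, no increase.
Late-return penalty: 32 × £300 = £9,600
Damages plus late penalty: £6,720 + £9,600 = £16,320
Costs and fees: 30% of £16,320 = £4,896
Total recovery: £16,320 + £4,896 = £21,216

Recovery: £21,216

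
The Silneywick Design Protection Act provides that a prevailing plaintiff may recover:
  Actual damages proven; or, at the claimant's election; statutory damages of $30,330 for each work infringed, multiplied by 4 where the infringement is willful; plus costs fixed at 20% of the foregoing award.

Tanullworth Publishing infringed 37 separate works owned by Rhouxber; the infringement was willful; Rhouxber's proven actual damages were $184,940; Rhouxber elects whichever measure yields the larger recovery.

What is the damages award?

Statutory damages: 37 × $30,330 = $1,122,210
Multiplied by 4: 4 × $1,122,210 = $4,488,840
Greater of actual damages ($184,940) or enhanced statutory damages ($4,488,840): $4,488,840
Costs: 20% of $4,488,840 = $897,768
Award plus costs: $4,488,840 + $897,768 = $5,386,608

Award: $5,386,608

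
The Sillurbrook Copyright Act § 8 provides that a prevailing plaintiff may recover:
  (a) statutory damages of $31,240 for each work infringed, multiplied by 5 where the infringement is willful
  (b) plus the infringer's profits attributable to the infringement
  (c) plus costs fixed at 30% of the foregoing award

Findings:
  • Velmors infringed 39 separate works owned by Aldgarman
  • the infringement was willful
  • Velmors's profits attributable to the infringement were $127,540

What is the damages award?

$8,085,142

Statutory damages: 39 × $31,240 = $1,218,360
Multiplied by 5: 5 × $1,218,360 = $6,091,800
Combined award: $6,091,800 + $127,540 = $6,219,340
Costs: 30% of $6,219,340 = $1,865,802
Award plus costs: $6,219,340 + $1,865,802 = $8,085,142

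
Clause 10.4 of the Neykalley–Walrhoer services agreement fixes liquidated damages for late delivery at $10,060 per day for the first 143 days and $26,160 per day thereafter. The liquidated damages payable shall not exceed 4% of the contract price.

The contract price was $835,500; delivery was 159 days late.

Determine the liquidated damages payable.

First 143 days: 143 × $10,060 = $1,438,580
Remaining days: (159 − 143) × $26,160 = $418,560
Accrued per-day damages: $1,438,580 + $418,560 = $1,857,140
Cap: 4% of $835,500 = $33,420
Cap at $33,420: $1,857,140 exceeds the cap → $33,420

$33,420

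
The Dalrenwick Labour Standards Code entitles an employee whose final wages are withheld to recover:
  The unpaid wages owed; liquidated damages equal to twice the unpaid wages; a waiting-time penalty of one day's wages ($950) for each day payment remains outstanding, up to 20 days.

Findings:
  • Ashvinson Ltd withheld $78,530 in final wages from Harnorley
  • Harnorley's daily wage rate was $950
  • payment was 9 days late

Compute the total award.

Doubled: 2 × $78,530 = $157,060
Penalty days: min(9, 20) = 9
Waiting-time penalty: 9 × $950 = $8,550
Total award: $78,530 + $157,060 + $8,550 = $244,140

$244,140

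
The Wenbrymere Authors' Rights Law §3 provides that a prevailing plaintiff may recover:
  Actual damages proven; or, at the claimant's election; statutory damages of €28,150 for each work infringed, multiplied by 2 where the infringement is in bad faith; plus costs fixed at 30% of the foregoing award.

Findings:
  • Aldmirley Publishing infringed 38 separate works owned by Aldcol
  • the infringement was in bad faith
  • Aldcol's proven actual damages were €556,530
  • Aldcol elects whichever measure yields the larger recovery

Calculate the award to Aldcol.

€2,781,220

Statutory damages: 38 × €28,150 = €1,069,700
Doubled: 2 × €1,069,700 = €2,139,400
Greater of actual damages (€556,530) or enhanced statutory damages (€2,139,400): €2,139,400
Costs: 30% of €2,139,400 = €641,820
Award plus costs: €2,139,400 + €641,820 = €2,781,220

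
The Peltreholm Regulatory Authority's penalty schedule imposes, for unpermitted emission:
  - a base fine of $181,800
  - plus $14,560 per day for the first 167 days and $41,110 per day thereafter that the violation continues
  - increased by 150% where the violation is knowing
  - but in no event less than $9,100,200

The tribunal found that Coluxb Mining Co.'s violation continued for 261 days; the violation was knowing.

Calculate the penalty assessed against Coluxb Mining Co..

First 167 days: 167 × $14,560 = $2,431,520
Remaining days: (261 − 167) × $41,110 = $3,864,340
Per-day component: $2,431,520 + $3,864,340 = $6,295,860
Base plus per-day: $181,800 + $6,295,860 = $6,477,660
Enhancement: 150% of $6,477,660 = $9,716,490
Enhanced fine: $6,477,660 + $9,716,490 = $16,194,150
Minimum $9,100,200: $16,194,150 meets the minimum, no increase.

$16,194,150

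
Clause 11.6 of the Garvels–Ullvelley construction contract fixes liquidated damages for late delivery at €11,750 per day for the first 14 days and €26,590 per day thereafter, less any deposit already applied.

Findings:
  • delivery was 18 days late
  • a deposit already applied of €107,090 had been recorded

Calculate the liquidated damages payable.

First 14 days: 14 × €11,750 = €164,500
Remaining days: (18 − 14) × €26,590 = €106,360
Accrued per-day damages: €164,500 + €106,360 = €270,860
Less deposit already applied: €270,860 − €107,090 = €163,770

Liquidated damages: €163,770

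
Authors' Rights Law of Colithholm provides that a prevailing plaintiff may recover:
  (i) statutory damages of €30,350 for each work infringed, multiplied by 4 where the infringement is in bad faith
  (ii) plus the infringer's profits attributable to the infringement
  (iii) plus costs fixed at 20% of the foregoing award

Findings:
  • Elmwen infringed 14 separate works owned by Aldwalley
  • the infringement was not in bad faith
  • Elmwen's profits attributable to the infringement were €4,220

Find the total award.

Statutory damages: 14 × €30,350 = €424,900
Infringement not in bad faith: no ×4 enhancement.
Combined award: €424,900 + €4,220 = €429,120
Costs: 20% of €429,120 = €85,824
Award plus costs: €429,120 + €85,824 = €514,944

€514,944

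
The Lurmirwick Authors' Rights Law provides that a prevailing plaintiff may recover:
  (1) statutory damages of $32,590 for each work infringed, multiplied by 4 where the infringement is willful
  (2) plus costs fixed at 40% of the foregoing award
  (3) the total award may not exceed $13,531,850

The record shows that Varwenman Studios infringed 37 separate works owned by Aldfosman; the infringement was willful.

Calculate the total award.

$6,752,648

Statutory damages: 37 × $32,590 = $1,205,830
Multiplied by 4: 4 × $1,205,830 = $4,823,320
Costs: 40% of $4,823,320 = $1,929,328
Award plus costs: $4,823,320 + $1,929,328 = $6,752,648
Cap at $13,531,850: $6,752,648 is within the cap, no reduction.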